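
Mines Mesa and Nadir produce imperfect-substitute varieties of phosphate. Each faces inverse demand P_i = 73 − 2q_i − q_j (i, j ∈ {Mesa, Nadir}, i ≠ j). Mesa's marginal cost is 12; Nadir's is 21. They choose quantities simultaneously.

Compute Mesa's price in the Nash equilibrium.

37.6

Mine Mesa's profit: π = q_{Mesa}(73 − 2q_{Mesa} − q_{Nadir}) − 12q_{Mesa}.
∂π/∂q_{Mesa} = 61 − 4q_{Mesa} − q_{Nadir} = 0 ⇒ q_{Mesa} = 15.25 − 0.25q_{Nadir}.
Similarly q_{Nadir} = 13 − 0.25q_{Mesa}.
Substituting the second reaction function into the first: q_{Mesa} = 15.25 − 0.25(13 − 0.25q_{Mesa}), which gives 0.9375q_{Mesa} = 12 ⇒ q_{Mesa} = 12.8.
Then q_{Nadir} = 13 − 0.25·12.8 = 9.8.
P_{Mesa} = 73 − 2·12.8 − 9.8 = 37.6.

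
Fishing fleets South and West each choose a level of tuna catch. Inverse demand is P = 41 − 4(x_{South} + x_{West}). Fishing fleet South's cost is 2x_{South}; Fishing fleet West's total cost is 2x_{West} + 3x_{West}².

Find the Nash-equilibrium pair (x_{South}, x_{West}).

Fishing fleet South's profit: π = x_{South}(41 − 4(x_{South} + x_{West})) − 2x_{South}.
∂π/∂x_{South} = 39 − 8x_{South} − 4x_{West} = 0, so x_{South} = 4.875 − 0.5x_{West}.
For West: ∂π/∂x_{West} = 39 − 14x_{West} − 4x_{South} = 0 ⇒ x_{West} = 39/14 − (2/7)x_{South}.
Plugging x_{West} into South's best response: x_{South} = 4.875 − 0.5(39/14 − (2/7)x_{South}) ⇒ (6/7)x_{South} = 195/56, so x_{South} = 4.0625.
Then x_{West} = 39/14 − (2/7)·4.0625 = 1.625.

4.0625, 1.625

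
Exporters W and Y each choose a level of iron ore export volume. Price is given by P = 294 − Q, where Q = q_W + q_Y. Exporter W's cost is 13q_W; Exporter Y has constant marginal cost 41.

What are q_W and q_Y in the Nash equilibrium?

103, 75

Exporter W's profit: π = q_W(294 − (q_W + q_Y)) − 13q_W.
∂π/∂q_W = 281 − 2q_W − q_Y = 0, so q_W = 140.5 − 0.5q_Y.
By the same steps for Y: q_Y = 126.5 − 0.5q_W.
Substituting the second reaction function into the first: q_W = 140.5 − 0.5(126.5 − 0.5q_W), which gives 0.75q_W = 77.25 ⇒ q_W = 103.
Then q_Y = 126.5 − 0.5·103 = 75.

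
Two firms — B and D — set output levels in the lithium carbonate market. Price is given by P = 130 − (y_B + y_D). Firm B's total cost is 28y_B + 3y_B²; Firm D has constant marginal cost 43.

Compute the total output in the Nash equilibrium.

Firm B's profit: π = y_B(130 − (y_B + y_D)) − 28y_B − 3y_B².
∂π/∂y_B = 102 − 8y_B − y_D = 0, so y_B = 12.75 − 0.125y_D.
For D: ∂π/∂y_D = 87 − 2y_D − y_B = 0 ⇒ y_D = 43.5 − 0.5y_B.
Substituting the second reaction function into the first: y_B = 12.75 − 0.125(43.5 − 0.5y_B), which gives 0.9375y_B = 7.3125 ⇒ y_B = 7.8.
Then y_D = 43.5 − 0.5·7.8 = 39.6.
Total output: 7.8 + 39.6 = 47.4.

47.4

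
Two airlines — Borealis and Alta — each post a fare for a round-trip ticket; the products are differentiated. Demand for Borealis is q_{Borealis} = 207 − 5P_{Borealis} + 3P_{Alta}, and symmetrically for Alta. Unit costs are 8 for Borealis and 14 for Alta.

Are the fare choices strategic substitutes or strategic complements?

strategic complements

Borealis's profit: π = (P_{Borealis} − 8)(207 − 5P_{Borealis} + 3P_{Alta}).
∂π/∂P_{Borealis} = 247 − 10P_{Borealis} + 3P_{Alta} = 0 ⇒ P_{Borealis} = 24.7 + 0.3P_{Alta}.
The best-response slope dP_{Borealis}/dP_{Alta} = 0.3 > 0: the reaction function is upward-sloping, so the choices are strategic complements.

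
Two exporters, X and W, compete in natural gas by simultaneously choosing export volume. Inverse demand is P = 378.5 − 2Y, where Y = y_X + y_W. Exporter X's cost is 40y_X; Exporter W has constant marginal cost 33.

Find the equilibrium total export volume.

Exporter X's profit: π = y_X(378.5 − 2(y_X + y_W)) − 40y_X.
∂π/∂y_X = 338.5 − 4y_X − 2y_W = 0, so y_X = 84.625 − 0.5y_W.
By the same steps for W: y_W = 86.375 − 0.5y_X.
Plugging y_W into X's best response: y_X = 84.625 − 0.5(86.375 − 0.5y_X) ⇒ 0.75y_X = 41.4375, so y_X = 55.25.
Then y_W = 86.375 − 0.5·55.25 = 58.75.
Total export volume: 55.25 + 58.75 = 114.

114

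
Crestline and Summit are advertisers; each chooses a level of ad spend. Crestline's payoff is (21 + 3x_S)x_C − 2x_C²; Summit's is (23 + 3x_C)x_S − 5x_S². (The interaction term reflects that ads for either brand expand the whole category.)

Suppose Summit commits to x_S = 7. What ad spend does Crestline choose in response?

10.5

Expanding Crestline's payoff: 21x_C + 3x_Sx_C − 2x_C².
∂π/∂x_C = 21 + 3x_S − 4x_C = 0, so x_C = 5.25 + 0.75x_S.
At x_S = 7: x_C = 5.25 + 0.75·7 = 10.5.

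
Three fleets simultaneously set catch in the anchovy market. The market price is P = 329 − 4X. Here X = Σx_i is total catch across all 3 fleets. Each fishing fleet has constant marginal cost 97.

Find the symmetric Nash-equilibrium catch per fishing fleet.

14.5

A representative fishing fleet's profit is π_i = x_i(329 − 4X) − 97x_i, with X = x_i + Σ_{j≠i} x_j.
First-order condition: 232 − 8x_i − 4Σ_{j≠i} x_j = 0.
In a symmetric equilibrium every fishing fleet chooses the same x, so Σ_{j≠i} x_j = 2x. The condition becomes 232 − 16x = 0, giving x = 232/16 = 14.5.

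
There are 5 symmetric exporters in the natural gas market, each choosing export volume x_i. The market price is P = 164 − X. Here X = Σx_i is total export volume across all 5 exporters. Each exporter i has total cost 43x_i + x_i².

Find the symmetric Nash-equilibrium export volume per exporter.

15.125

A representative exporter's profit is π_i = x_i(164 − X) − 43x_i − x_i², with X = x_i + Σ_{j≠i} x_j.
First-order condition: 121 − 4x_i − Σ_{j≠i} x_j = 0.
In a symmetric equilibrium every exporter chooses the same x, so Σ_{j≠i} x_j = 4x. The condition becomes 121 − 8x = 0, giving x = 121/8 = 15.125.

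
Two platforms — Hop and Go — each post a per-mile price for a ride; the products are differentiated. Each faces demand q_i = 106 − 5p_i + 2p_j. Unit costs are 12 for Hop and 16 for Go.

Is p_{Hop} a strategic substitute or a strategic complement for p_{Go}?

strategic complements

Hop's profit: π = (p_{Hop} − 12)(106 − 5p_{Hop} + 2p_{Go}).
∂π/∂p_{Hop} = 166 − 10p_{Hop} + 2p_{Go} = 0 ⇒ p_{Hop} = 16.6 + 0.2p_{Go}.
The best-response slope dp_{Hop}/dp_{Go} = 0.2 > 0: the reaction function is upward-sloping, so the choices are strategic complements.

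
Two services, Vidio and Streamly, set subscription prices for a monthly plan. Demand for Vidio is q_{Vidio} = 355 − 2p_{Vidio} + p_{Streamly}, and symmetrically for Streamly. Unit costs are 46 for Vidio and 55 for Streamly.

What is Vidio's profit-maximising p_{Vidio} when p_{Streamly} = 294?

Vidio's profit: π = (p_{Vidio} − 46)(355 − 2p_{Vidio} + p_{Streamly}).
∂π/∂p_{Vidio} = 447 − 4p_{Vidio} + p_{Streamly} = 0 ⇒ p_{Vidio} = 111.75 + 0.25p_{Streamly}.
At p_{Streamly} = 294: p_{Vidio} = 111.75 + 0.25·294 = 185.25.

185.25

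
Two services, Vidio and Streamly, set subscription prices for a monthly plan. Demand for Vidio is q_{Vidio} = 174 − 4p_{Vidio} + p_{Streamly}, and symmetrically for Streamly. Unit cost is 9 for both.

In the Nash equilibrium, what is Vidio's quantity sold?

84

Vidio's profit: π = (p_{Vidio} − 9)(174 − 4p_{Vidio} + p_{Streamly}).
∂π/∂p_{Vidio} = 210 − 8p_{Vidio} + p_{Streamly} = 0 ⇒ p_{Vidio} = 26.25 + 0.125p_{Streamly}.
By symmetry p_{Streamly} = p_{Vidio}; substituting into the reaction function, 0.875p_{Vidio} = 26.25 and p_{Vidio} = 30.
q_{Vidio} = 174 − 4·30 + 30 = 84.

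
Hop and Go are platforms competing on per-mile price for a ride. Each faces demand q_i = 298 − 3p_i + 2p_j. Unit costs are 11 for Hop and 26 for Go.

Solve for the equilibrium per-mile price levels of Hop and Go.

85.5625, 91.1875

Hop's profit: π = (p_{Hop} − 11)(298 − 3p_{Hop} + 2p_{Go}).
∂π/∂p_{Hop} = 331 − 6p_{Hop} + 2p_{Go} = 0 ⇒ p_{Hop} = 331/6 + (1/3)p_{Go}.
Similarly p_{Go} = 188/3 + (1/3)p_{Hop}.
Plugging p_{Go} into Hop's best response: p_{Hop} = 331/6 + (1/3)(188/3 + (1/3)p_{Hop}) ⇒ (8/9)p_{Hop} = 1369/18, so p_{Hop} = 85.5625.
Then p_{Go} = 188/3 + (1/3)·85.5625 = 91.1875.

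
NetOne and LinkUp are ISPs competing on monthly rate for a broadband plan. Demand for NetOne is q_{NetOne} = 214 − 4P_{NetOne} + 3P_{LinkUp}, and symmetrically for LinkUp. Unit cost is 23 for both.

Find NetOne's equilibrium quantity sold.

NetOne's profit: π = (P_{NetOne} − 23)(214 − 4P_{NetOne} + 3P_{LinkUp}).
∂π/∂P_{NetOne} = 306 − 8P_{NetOne} + 3P_{LinkUp} = 0 ⇒ P_{NetOne} = 38.25 + 0.375P_{LinkUp}.
Setting P_{NetOne} = P_{LinkUp} in the reaction function: P_{NetOne} = 38.25 + 0.375P_{NetOne}, so P_{NetOne} = 38.25 / 0.625 = 61.2.
q_{NetOne} = 214 − 4·61.2 + 3·61.2 = 152.8.

152.8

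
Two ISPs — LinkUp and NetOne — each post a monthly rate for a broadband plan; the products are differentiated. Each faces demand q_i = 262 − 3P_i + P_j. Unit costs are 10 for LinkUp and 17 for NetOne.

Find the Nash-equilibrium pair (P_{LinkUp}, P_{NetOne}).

LinkUp's profit: π = (P_{LinkUp} − 10)(262 − 3P_{LinkUp} + P_{NetOne}).
∂π/∂P_{LinkUp} = 292 − 6P_{LinkUp} + P_{NetOne} = 0 ⇒ P_{LinkUp} = 146/3 + (1/6)P_{NetOne}.
Similarly P_{NetOne} = 313/6 + (1/6)P_{LinkUp}.
Solving the two reaction functions simultaneously: (1 − (1/6)(1/6))P_{LinkUp} = 146/3 + (1/6)·(313/6), so (35/36)P_{LinkUp} = 2065/36 and P_{LinkUp} = 59.
Then P_{NetOne} = 313/6 + (1/6)·59 = 62.

59, 62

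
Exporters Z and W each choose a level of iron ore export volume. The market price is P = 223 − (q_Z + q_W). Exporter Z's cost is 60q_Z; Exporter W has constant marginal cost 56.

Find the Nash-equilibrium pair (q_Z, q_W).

Exporter Z's profit: π = q_Z(223 − (q_Z + q_W)) − 60q_Z.
∂π/∂q_Z = 163 − 2q_Z − q_W = 0, so q_Z = 81.5 − 0.5q_W.
By the same steps for W: q_W = 83.5 − 0.5q_Z.
Plugging q_W into Z's best response: q_Z = 81.5 − 0.5(83.5 − 0.5q_Z) ⇒ 0.75q_Z = 39.75, so q_Z = 53.
Then q_W = 83.5 − 0.5·53 = 57.

53, 57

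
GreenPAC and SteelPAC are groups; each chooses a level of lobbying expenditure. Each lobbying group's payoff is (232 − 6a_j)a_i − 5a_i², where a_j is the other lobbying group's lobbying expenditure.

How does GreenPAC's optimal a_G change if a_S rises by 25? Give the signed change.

GreenPAC's payoff is (232 − 6a_S)a_G − 5a_G².
∂π/∂a_G = 232 − 6a_S − 10a_G = 0, so a_G = 23.2 − 0.6a_S.
The reaction-function slope is −0.6, so a 25-unit rise in a_S moves a_G by −0.6 × 25 = −15. GreenPAC's best response falls — the actions are strategic substitutes.

-15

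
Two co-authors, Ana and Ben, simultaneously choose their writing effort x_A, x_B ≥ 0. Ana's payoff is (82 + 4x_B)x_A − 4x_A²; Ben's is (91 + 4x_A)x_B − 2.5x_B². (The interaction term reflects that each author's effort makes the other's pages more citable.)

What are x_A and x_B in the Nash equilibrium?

32.25, 44

Expanding Ana's payoff: 82x_A + 4x_Bx_A − 4x_A².
∂π/∂x_A = 82 + 4x_B − 8x_A = 0, so x_A = 10.25 + 0.5x_B.
Likewise for Ben: x_B = 18.2 + 0.8x_A.
Solving the two reaction functions simultaneously: (1 − (0.5)(0.8))x_A = 10.25 + 0.5·18.2, so 0.6x_A = 19.35 and x_A = 32.25.
Then x_B = 18.2 + 0.8·32.25 = 44.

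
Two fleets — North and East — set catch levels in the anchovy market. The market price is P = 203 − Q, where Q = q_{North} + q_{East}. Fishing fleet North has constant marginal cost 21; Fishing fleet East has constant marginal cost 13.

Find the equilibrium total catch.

Fishing fleet North's profit: π = q_{North}(203 − (q_{North} + q_{East})) − 21q_{North}.
∂π/∂q_{North} = 182 − 2q_{North} − q_{East} = 0, so q_{North} = 91 − 0.5q_{East}.
By the same steps for East: q_{East} = 95 − 0.5q_{North}.
Substituting the second reaction function into the first: q_{North} = 91 − 0.5(95 − 0.5q_{North}), which gives 0.75q_{North} = 43.5 ⇒ q_{North} = 58.
Then q_{East} = 95 − 0.5·58 = 66.
Total catch: 58 + 66 = 124.

124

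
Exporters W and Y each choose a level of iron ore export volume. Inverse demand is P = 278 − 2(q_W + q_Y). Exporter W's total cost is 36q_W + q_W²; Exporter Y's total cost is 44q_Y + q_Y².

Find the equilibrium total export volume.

Exporter W's profit: π = q_W(278 − 2(q_W + q_Y)) − 36q_W − q_W².
∂π/∂q_W = 242 − 6q_W − 2q_Y = 0, so q_W = 121/3 − (1/3)q_Y.
By the same steps for Y: q_Y = 39 − (1/3)q_W.
Substituting the second reaction function into the first: q_W = 121/3 − (1/3)(39 − (1/3)q_W), which gives (8/9)q_W = 82/3 ⇒ q_W = 30.75.
Then q_Y = 39 − (1/3)·30.75 = 28.75.
Total export volume: 30.75 + 28.75 = 59.5.

59.5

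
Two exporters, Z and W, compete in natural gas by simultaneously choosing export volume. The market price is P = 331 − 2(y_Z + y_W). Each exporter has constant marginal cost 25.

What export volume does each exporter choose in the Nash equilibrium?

Exporter Z's profit: π = y_Z(331 − 2(y_Z + y_W)) − 25y_Z.
∂π/∂y_Z = 306 − 4y_Z − 2y_W = 0, so y_Z = 76.5 − 0.5y_W.
The game is symmetric, so in equilibrium y_W = y_Z: the reaction function gives 1.5y_Z = 76.5, hence y_Z = 51.

51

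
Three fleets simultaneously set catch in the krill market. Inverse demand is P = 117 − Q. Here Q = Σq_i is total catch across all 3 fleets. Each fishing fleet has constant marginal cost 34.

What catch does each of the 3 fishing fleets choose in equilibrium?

A representative fishing fleet's profit is π_i = q_i(117 − Q) − 34q_i, with Q = q_i + Σ_{j≠i} q_j.
First-order condition: 83 − 2q_i − Σ_{j≠i} q_j = 0.
Imposing symmetry (q_j = q for all j) turns Σ_{j≠i} q_j into 2q, so 83 = 4q and q = 20.75.

20.75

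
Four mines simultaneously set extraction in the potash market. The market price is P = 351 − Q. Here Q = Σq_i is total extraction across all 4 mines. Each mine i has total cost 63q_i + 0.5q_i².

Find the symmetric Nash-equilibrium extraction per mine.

48

A representative mine's profit is π_i = q_i(351 − Q) − 63q_i − 0.5q_i², with Q = q_i + Σ_{j≠i} q_j.
First-order condition: 288 − 3q_i − Σ_{j≠i} q_j = 0.
With identical mines, set every q_j = q: then 288 − 3q − 3q = 0, i.e. q = 288/6 = 48.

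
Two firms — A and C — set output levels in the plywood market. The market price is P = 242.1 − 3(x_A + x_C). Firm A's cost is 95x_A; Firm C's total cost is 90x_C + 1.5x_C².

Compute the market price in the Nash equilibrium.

Firm A's profit: π = x_A(242.1 − 3(x_A + x_C)) − 95x_A.
∂π/∂x_A = 147.1 − 6x_A − 3x_C = 0, so x_A = 1471/60 − 0.5x_C.
For C: ∂π/∂x_C = 152.1 − 9x_C − 3x_A = 0 ⇒ x_C = 16.9 − (1/3)x_A.
Plugging x_C into A's best response: x_A = 1471/60 − 0.5(16.9 − (1/3)x_A) ⇒ (5/6)x_A = 241/15, so x_A = 19.28.
Then x_C = 16.9 − (1/3)·19.28 = 1571/150.
Equilibrium price: P = 242.1 − 3·(4463/150) = 152.84.

152.84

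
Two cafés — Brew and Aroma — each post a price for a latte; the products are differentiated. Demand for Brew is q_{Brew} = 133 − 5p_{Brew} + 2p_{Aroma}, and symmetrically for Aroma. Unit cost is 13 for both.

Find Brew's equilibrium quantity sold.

58.75

Brew's profit: π = (p_{Brew} − 13)(133 − 5p_{Brew} + 2p_{Aroma}).
∂π/∂p_{Brew} = 198 − 10p_{Brew} + 2p_{Aroma} = 0 ⇒ p_{Brew} = 19.8 + 0.2p_{Aroma}.
The game is symmetric, so in equilibrium p_{Aroma} = p_{Brew}: the reaction function gives 0.8p_{Brew} = 19.8, hence p_{Brew} = 24.75.
q_{Brew} = 133 − 5·24.75 + 2·24.75 = 58.75.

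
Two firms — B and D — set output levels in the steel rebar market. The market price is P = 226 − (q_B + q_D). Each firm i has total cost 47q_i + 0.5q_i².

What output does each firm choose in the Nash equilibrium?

Firm B's profit: π = q_B(226 − (q_B + q_D)) − 47q_B − 0.5q_B².
∂π/∂q_B = 179 − 3q_B − q_D = 0, so q_B = 179/3 − (1/3)q_D.
Setting q_B = q_D in the reaction function: q_B = 179/3 − (1/3)q_B, so q_B = (179/3) / (4/3) = 44.75.

44.75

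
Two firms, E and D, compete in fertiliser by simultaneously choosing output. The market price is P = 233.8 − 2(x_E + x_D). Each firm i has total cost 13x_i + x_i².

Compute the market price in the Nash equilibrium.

123.4

Firm E's profit: π = x_E(233.8 − 2(x_E + x_D)) − 13x_E − x_E².
∂π/∂x_E = 220.8 − 6x_E − 2x_D = 0, so x_E = 36.8 − (1/3)x_D.
By symmetry x_D = x_E; substituting into the reaction function, (4/3)x_E = 36.8 and x_E = 27.6.
Equilibrium price: P = 233.8 − 2·55.2 = 123.4.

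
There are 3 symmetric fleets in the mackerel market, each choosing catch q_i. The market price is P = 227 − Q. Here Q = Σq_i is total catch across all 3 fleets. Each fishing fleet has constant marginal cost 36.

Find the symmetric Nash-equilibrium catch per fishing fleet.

A representative fishing fleet's profit is π_i = q_i(227 − Q) − 36q_i, with Q = q_i + Σ_{j≠i} q_j.
First-order condition: 191 − 2q_i − Σ_{j≠i} q_j = 0.
In a symmetric equilibrium every fishing fleet chooses the same q, so Σ_{j≠i} q_j = 2q. The condition becomes 191 − 4q = 0, giving q = 191/4 = 47.75.

47.75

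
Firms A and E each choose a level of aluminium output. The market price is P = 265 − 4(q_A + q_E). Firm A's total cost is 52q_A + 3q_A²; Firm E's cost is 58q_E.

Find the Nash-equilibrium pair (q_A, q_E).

Firm A's profit: π = q_A(265 − 4(q_A + q_E)) − 52q_A − 3q_A².
∂π/∂q_A = 213 − 14q_A − 4q_E = 0, so q_A = 213/14 − (2/7)q_E.
For E: ∂π/∂q_E = 207 − 8q_E − 4q_A = 0 ⇒ q_E = 25.875 − 0.5q_A.
Solving the two reaction functions simultaneously: (1 − (−2/7)(−0.5))q_A = 213/14 − (2/7)·25.875, so (6/7)q_A = 219/28 and q_A = 9.125.
Then q_E = 25.875 − 0.5·9.125 = 21.3125.

9.125, 21.3125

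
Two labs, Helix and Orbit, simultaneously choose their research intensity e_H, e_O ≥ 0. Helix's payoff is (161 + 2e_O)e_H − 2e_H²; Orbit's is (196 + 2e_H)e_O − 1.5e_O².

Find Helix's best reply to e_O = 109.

94.75

Expanding Helix's payoff: 161e_H + 2e_Oe_H − 2e_H².
∂π/∂e_H = 161 + 2e_O − 4e_H = 0, so e_H = 40.25 + 0.5e_O.
At e_O = 109: e_H = 40.25 + 0.5·109 = 94.75.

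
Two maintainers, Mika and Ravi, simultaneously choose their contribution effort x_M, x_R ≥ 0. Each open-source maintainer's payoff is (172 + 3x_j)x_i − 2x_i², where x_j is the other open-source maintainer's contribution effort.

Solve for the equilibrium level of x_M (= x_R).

Mika's payoff is (172 + 3x_R)x_M − 2x_M².
∂π/∂x_M = 172 + 3x_R − 4x_M = 0, so x_M = 43 + 0.75x_R.
Setting x_M = x_R in the reaction function: x_M = 43 + 0.75x_M, so x_M = 43 / 0.25 = 172.

172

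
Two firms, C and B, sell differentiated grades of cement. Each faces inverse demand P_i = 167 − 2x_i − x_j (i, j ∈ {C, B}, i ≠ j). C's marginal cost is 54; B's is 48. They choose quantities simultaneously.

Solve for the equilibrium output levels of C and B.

Firm C's profit: π = x_C(167 − 2x_C − x_B) − 54x_C.
∂π/∂x_C = 113 − 4x_C − x_B = 0 ⇒ x_C = 28.25 − 0.25x_B.
Similarly x_B = 29.75 − 0.25x_C.
Plugging x_B into C's best response: x_C = 28.25 − 0.25(29.75 − 0.25x_C) ⇒ 0.9375x_C = 20.8125, so x_C = 22.2.
Then x_B = 29.75 − 0.25·22.2 = 24.2.

22.2, 24.2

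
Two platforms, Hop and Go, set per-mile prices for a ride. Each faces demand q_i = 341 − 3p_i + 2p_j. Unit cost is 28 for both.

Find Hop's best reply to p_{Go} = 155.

Hop's profit: π = (p_{Hop} − 28)(341 − 3p_{Hop} + 2p_{Go}).
∂π/∂p_{Hop} = 425 − 6p_{Hop} + 2p_{Go} = 0 ⇒ p_{Hop} = 425/6 + (1/3)p_{Go}.
At p_{Go} = 155: p_{Hop} = 425/6 + (1/3)·155 = 122.5.

122.5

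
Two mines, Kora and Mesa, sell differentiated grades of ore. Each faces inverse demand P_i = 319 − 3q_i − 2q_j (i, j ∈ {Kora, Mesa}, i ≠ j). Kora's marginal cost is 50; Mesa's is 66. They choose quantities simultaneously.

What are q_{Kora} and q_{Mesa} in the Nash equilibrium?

Mine Kora's profit: π = q_{Kora}(319 − 3q_{Kora} − 2q_{Mesa}) − 50q_{Kora}.
∂π/∂q_{Kora} = 269 − 6q_{Kora} − 2q_{Mesa} = 0 ⇒ q_{Kora} = 269/6 − (1/3)q_{Mesa}.
Similarly q_{Mesa} = 253/6 − (1/3)q_{Kora}.
Plugging q_{Mesa} into Kora's best response: q_{Kora} = 269/6 − (1/3)(253/6 − (1/3)q_{Kora}) ⇒ (8/9)q_{Kora} = 277/9, so q_{Kora} = 34.625.
Then q_{Mesa} = 253/6 − (1/3)·34.625 = 30.625.

34.625, 30.625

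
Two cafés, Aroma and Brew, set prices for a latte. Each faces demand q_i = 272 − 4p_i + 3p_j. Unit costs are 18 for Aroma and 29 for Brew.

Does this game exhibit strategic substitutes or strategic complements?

Aroma's profit: π = (p_{Aroma} − 18)(272 − 4p_{Aroma} + 3p_{Brew}).
∂π/∂p_{Aroma} = 344 − 8p_{Aroma} + 3p_{Brew} = 0 ⇒ p_{Aroma} = 43 + 0.375p_{Brew}.
The best-response slope dp_{Aroma}/dp_{Brew} = 0.375 > 0: the reaction function is upward-sloping, so the choices are strategic complements.

strategic complements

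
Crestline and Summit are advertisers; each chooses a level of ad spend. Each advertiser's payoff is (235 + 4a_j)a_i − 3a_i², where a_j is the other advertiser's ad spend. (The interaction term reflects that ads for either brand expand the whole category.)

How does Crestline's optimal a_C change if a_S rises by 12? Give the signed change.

Crestline's payoff is (235 + 4a_S)a_C − 3a_C².
∂π/∂a_C = 235 + 4a_S − 6a_C = 0, so a_C = 235/6 + (2/3)a_S.
The reaction-function slope is 2/3, so a 12-unit rise in a_S moves a_C by 2/3 × 12 = 8. Crestline's best response rises — the actions are strategic complements.

8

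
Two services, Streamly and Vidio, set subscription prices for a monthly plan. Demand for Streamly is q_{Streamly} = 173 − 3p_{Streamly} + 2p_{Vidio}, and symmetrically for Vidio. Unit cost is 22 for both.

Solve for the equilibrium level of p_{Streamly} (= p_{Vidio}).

59.75

Streamly's profit: π = (p_{Streamly} − 22)(173 − 3p_{Streamly} + 2p_{Vidio}).
∂π/∂p_{Streamly} = 239 − 6p_{Streamly} + 2p_{Vidio} = 0 ⇒ p_{Streamly} = 239/6 + (1/3)p_{Vidio}.
By symmetry p_{Vidio} = p_{Streamly}; substituting into the reaction function, (2/3)p_{Streamly} = 239/6 and p_{Streamly} = 59.75.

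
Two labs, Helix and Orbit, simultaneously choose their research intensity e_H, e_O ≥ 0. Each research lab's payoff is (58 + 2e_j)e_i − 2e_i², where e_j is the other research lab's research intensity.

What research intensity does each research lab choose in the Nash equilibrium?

29

Helix's payoff is (58 + 2e_O)e_H − 2e_H².
∂π/∂e_H = 58 + 2e_O − 4e_H = 0, so e_H = 14.5 + 0.5e_O.
Setting e_H = e_O in the reaction function: e_H = 14.5 + 0.5e_H, so e_H = 14.5 / 0.5 = 29.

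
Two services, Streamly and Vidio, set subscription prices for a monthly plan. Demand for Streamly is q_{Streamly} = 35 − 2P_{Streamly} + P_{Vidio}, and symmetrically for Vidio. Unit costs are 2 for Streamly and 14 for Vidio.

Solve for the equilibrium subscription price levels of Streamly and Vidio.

14.6, 19.4

Streamly's profit: π = (P_{Streamly} − 2)(35 − 2P_{Streamly} + P_{Vidio}).
∂π/∂P_{Streamly} = 39 − 4P_{Streamly} + P_{Vidio} = 0 ⇒ P_{Streamly} = 9.75 + 0.25P_{Vidio}.
Similarly P_{Vidio} = 15.75 + 0.25P_{Streamly}.
Plugging P_{Vidio} into Streamly's best response: P_{Streamly} = 9.75 + 0.25(15.75 + 0.25P_{Streamly}) ⇒ 0.9375P_{Streamly} = 13.6875, so P_{Streamly} = 14.6.
Then P_{Vidio} = 15.75 + 0.25·14.6 = 19.4.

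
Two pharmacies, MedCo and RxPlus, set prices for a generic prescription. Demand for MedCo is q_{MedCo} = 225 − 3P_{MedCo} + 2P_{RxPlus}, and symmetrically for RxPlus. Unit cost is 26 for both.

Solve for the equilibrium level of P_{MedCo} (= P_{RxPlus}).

75.75

MedCo's profit: π = (P_{MedCo} − 26)(225 − 3P_{MedCo} + 2P_{RxPlus}).
∂π/∂P_{MedCo} = 303 − 6P_{MedCo} + 2P_{RxPlus} = 0 ⇒ P_{MedCo} = 50.5 + (1/3)P_{RxPlus}.
Setting P_{MedCo} = P_{RxPlus} in the reaction function: P_{MedCo} = 50.5 + (1/3)P_{MedCo}, so P_{MedCo} = 50.5 / (2/3) = 75.75.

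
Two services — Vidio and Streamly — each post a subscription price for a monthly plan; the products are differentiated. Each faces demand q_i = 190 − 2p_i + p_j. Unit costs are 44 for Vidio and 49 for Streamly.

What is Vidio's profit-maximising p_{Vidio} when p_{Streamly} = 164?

Vidio's profit: π = (p_{Vidio} − 44)(190 − 2p_{Vidio} + p_{Streamly}).
∂π/∂p_{Vidio} = 278 − 4p_{Vidio} + p_{Streamly} = 0 ⇒ p_{Vidio} = 69.5 + 0.25p_{Streamly}.
At p_{Streamly} = 164: p_{Vidio} = 69.5 + 0.25·164 = 110.5.

110.5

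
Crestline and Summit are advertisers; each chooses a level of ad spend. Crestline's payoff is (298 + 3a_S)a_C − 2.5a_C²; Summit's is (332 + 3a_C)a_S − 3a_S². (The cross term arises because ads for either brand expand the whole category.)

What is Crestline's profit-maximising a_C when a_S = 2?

60.8

Expanding Crestline's payoff: 298a_C + 3a_Sa_C − 2.5a_C².
∂π/∂a_C = 298 + 3a_S − 5a_C = 0, so a_C = 59.6 + 0.6a_S.
At a_S = 2: a_C = 59.6 + 0.6·2 = 60.8.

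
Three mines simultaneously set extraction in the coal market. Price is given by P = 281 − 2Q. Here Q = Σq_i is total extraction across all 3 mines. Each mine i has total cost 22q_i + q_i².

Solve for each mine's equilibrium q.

25.9

A representative mine's profit is π_i = q_i(281 − 2Q) − 22q_i − q_i², with Q = q_i + Σ_{j≠i} q_j.
First-order condition: 259 − 6q_i − 2Σ_{j≠i} q_j = 0.
In a symmetric equilibrium every mine chooses the same q, so Σ_{j≠i} q_j = 2q. The condition becomes 259 − 10q = 0, giving q = 259/10 = 25.9.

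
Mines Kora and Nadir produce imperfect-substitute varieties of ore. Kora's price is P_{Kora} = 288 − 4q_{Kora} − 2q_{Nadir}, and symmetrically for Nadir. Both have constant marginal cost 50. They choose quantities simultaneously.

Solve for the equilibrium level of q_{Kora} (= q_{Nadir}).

Mine Kora's profit: π = q_{Kora}(288 − 4q_{Kora} − 2q_{Nadir}) − 50q_{Kora}.
∂π/∂q_{Kora} = 238 − 8q_{Kora} − 2q_{Nadir} = 0 ⇒ q_{Kora} = 29.75 − 0.25q_{Nadir}.
By symmetry q_{Nadir} = q_{Kora}; substituting into the reaction function, 1.25q_{Kora} = 29.75 and q_{Kora} = 23.8.

23.8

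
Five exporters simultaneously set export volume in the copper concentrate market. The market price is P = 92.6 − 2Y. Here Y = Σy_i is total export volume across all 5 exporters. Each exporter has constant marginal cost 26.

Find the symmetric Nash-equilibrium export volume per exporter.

5.55

A representative exporter's profit is π_i = y_i(92.6 − 2Y) − 26y_i, with Y = y_i + Σ_{j≠i} y_j.
First-order condition: 66.6 − 4y_i − 2Σ_{j≠i} y_j = 0.
In a symmetric equilibrium every exporter chooses the same y, so Σ_{j≠i} y_j = 4y. The condition becomes 66.6 − 12y = 0, giving y = 66.6/12 = 5.55.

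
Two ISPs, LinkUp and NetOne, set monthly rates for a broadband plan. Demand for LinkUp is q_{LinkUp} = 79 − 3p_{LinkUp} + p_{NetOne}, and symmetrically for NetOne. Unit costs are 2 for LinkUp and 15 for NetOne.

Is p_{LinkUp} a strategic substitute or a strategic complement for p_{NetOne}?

strategic complements

LinkUp's profit: π = (p_{LinkUp} − 2)(79 − 3p_{LinkUp} + p_{NetOne}).
∂π/∂p_{LinkUp} = 85 − 6p_{LinkUp} + p_{NetOne} = 0 ⇒ p_{LinkUp} = 85/6 + (1/6)p_{NetOne}.
The best-response slope dp_{LinkUp}/dp_{NetOne} = 1/6 > 0: the reaction function is upward-sloping, so the choices are strategic complements.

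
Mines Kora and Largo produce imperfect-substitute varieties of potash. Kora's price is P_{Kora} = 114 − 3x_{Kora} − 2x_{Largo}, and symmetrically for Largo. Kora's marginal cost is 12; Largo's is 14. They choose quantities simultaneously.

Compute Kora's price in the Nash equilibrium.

Mine Kora's profit: π = x_{Kora}(114 − 3x_{Kora} − 2x_{Largo}) − 12x_{Kora}.
∂π/∂x_{Kora} = 102 − 6x_{Kora} − 2x_{Largo} = 0 ⇒ x_{Kora} = 17 − (1/3)x_{Largo}.
Similarly x_{Largo} = 50/3 − (1/3)x_{Kora}.
Solving the two reaction functions simultaneously: (1 − (−1/3)(−1/3))x_{Kora} = 17 − (1/3)·(50/3), so (8/9)x_{Kora} = 103/9 and x_{Kora} = 12.875.
Then x_{Largo} = 50/3 − (1/3)·12.875 = 12.375.
P_{Kora} = 114 − 3·12.875 − 2·12.375 = 50.625.

50.625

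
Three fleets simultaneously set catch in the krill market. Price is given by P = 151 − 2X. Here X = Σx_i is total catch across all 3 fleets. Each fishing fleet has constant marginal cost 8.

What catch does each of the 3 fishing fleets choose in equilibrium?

A representative fishing fleet's profit is π_i = x_i(151 − 2X) − 8x_i, with X = x_i + Σ_{j≠i} x_j.
First-order condition: 143 − 4x_i − 2Σ_{j≠i} x_j = 0.
In a symmetric equilibrium every fishing fleet chooses the same x, so Σ_{j≠i} x_j = 2x. The condition becomes 143 − 8x = 0, giving x = 143/8 = 17.875.

17.875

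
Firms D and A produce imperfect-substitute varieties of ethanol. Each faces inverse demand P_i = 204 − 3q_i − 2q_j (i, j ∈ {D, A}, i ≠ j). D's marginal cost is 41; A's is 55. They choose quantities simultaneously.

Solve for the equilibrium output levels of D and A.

21.25, 17.75

Firm D's profit: π = q_D(204 − 3q_D − 2q_A) − 41q_D.
∂π/∂q_D = 163 − 6q_D − 2q_A = 0 ⇒ q_D = 163/6 − (1/3)q_A.
Similarly q_A = 149/6 − (1/3)q_D.
Substituting the second reaction function into the first: q_D = 163/6 − (1/3)(149/6 − (1/3)q_D), which gives (8/9)q_D = 170/9 ⇒ q_D = 21.25.
Then q_A = 149/6 − (1/3)·21.25 = 17.75.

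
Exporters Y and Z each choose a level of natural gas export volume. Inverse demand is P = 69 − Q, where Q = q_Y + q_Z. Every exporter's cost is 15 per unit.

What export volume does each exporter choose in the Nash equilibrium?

Exporter Y's profit: π = q_Y(69 − (q_Y + q_Z)) − 15q_Y.
∂π/∂q_Y = 54 − 2q_Y − q_Z = 0, so q_Y = 27 − 0.5q_Z.
By symmetry q_Z = q_Y; substituting into the reaction function, 1.5q_Y = 27 and q_Y = 18.

18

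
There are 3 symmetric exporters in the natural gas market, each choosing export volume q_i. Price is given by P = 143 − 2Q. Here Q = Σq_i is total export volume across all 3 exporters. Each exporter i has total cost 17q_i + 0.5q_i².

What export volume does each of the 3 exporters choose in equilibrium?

14

A representative exporter's profit is π_i = q_i(143 − 2Q) − 17q_i − 0.5q_i², with Q = q_i + Σ_{j≠i} q_j.
First-order condition: 126 − 5q_i − 2Σ_{j≠i} q_j = 0.
Imposing symmetry (q_j = q for all j) turns Σ_{j≠i} q_j into 2q, so 126 = 9q and q = 14.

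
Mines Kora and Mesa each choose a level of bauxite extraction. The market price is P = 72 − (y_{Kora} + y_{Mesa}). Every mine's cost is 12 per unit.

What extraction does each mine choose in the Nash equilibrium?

20

Mine Kora's profit: π = y_{Kora}(72 − (y_{Kora} + y_{Mesa})) − 12y_{Kora}.
∂π/∂y_{Kora} = 60 − 2y_{Kora} − y_{Mesa} = 0, so y_{Kora} = 30 − 0.5y_{Mesa}.
The game is symmetric, so in equilibrium y_{Mesa} = y_{Kora}: the reaction function gives 1.5y_{Kora} = 30, hence y_{Kora} = 20.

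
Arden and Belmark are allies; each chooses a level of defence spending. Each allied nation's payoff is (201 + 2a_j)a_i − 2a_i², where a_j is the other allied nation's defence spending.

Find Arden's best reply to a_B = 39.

Arden's payoff is (201 + 2a_B)a_A − 2a_A².
∂π/∂a_A = 201 + 2a_B − 4a_A = 0, so a_A = 50.25 + 0.5a_B.
At a_B = 39: a_A = 50.25 + 0.5·39 = 69.75.

69.75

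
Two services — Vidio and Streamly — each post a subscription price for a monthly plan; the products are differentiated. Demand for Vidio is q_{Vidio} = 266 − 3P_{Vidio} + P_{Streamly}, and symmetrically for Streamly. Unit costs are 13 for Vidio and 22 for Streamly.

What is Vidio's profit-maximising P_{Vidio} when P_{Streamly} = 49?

Vidio's profit: π = (P_{Vidio} − 13)(266 − 3P_{Vidio} + P_{Streamly}).
∂π/∂P_{Vidio} = 305 − 6P_{Vidio} + P_{Streamly} = 0 ⇒ P_{Vidio} = 305/6 + (1/6)P_{Streamly}.
At P_{Streamly} = 49: P_{Vidio} = 305/6 + (1/6)·49 = 59.

59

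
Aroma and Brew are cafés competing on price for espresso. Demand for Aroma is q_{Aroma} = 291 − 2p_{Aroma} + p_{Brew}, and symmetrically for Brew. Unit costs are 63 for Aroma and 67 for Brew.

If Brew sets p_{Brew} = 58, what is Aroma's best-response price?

Aroma's profit: π = (p_{Aroma} − 63)(291 − 2p_{Aroma} + p_{Brew}).
∂π/∂p_{Aroma} = 417 − 4p_{Aroma} + p_{Brew} = 0 ⇒ p_{Aroma} = 104.25 + 0.25p_{Brew}.
At p_{Brew} = 58: p_{Aroma} = 104.25 + 0.25·58 = 118.75.

118.75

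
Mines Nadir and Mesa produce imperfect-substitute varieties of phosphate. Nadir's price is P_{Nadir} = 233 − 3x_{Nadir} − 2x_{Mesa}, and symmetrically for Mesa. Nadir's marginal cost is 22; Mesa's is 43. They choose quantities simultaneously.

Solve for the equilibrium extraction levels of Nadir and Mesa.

27.6875, 22.4375

Mine Nadir's profit: π = x_{Nadir}(233 − 3x_{Nadir} − 2x_{Mesa}) − 22x_{Nadir}.
∂π/∂x_{Nadir} = 211 − 6x_{Nadir} − 2x_{Mesa} = 0 ⇒ x_{Nadir} = 211/6 − (1/3)x_{Mesa}.
Similarly x_{Mesa} = 95/3 − (1/3)x_{Nadir}.
Plugging x_{Mesa} into Nadir's best response: x_{Nadir} = 211/6 − (1/3)(95/3 − (1/3)x_{Nadir}) ⇒ (8/9)x_{Nadir} = 443/18, so x_{Nadir} = 27.6875.
Then x_{Mesa} = 95/3 − (1/3)·27.6875 = 22.4375.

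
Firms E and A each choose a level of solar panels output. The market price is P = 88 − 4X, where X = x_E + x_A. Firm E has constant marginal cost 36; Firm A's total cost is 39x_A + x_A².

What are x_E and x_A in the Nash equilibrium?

Firm E's profit: π = x_E(88 − 4(x_E + x_A)) − 36x_E.
∂π/∂x_E = 52 − 8x_E − 4x_A = 0, so x_E = 6.5 − 0.5x_A.
For A: ∂π/∂x_A = 49 − 10x_A − 4x_E = 0 ⇒ x_A = 4.9 − 0.4x_E.
Plugging x_A into E's best response: x_E = 6.5 − 0.5(4.9 − 0.4x_E) ⇒ 0.8x_E = 4.05, so x_E = 5.0625.
Then x_A = 4.9 − 0.4·5.0625 = 2.875.

5.0625, 2.875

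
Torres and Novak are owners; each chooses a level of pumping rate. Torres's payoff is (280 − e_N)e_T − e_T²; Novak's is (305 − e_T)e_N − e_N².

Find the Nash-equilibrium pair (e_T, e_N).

85, 110

Expanding Torres's payoff: 280e_T − e_Ne_T − e_T².
∂π/∂e_T = 280 − e_N − 2e_T = 0, so e_T = 140 − 0.5e_N.
Likewise for Novak: e_N = 152.5 − 0.5e_T.
Solving the two reaction functions simultaneously: (1 − (−0.5)(−0.5))e_T = 140 − 0.5·152.5, so 0.75e_T = 63.75 and e_T = 85.
Then e_N = 152.5 − 0.5·85 = 110.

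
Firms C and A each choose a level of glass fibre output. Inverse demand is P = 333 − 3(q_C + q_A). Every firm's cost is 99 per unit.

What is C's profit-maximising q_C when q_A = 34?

Firm C's profit: π = q_C(333 − 3(q_C + q_A)) − 99q_C.
∂π/∂q_C = 234 − 6q_C − 3q_A = 0, so q_C = 39 − 0.5q_A.
At q_A = 34: q_C = 39 − 0.5·34 = 22.

22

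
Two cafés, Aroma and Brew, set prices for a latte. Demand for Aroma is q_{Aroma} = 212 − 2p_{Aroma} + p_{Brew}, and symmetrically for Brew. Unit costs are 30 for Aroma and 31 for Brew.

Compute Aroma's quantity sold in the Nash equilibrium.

121.6

Aroma's profit: π = (p_{Aroma} − 30)(212 − 2p_{Aroma} + p_{Brew}).
∂π/∂p_{Aroma} = 272 − 4p_{Aroma} + p_{Brew} = 0 ⇒ p_{Aroma} = 68 + 0.25p_{Brew}.
Similarly p_{Brew} = 68.5 + 0.25p_{Aroma}.
Substituting the second reaction function into the first: p_{Aroma} = 68 + 0.25(68.5 + 0.25p_{Aroma}), which gives 0.9375p_{Aroma} = 85.125 ⇒ p_{Aroma} = 90.8.
Then p_{Brew} = 68.5 + 0.25·90.8 = 91.2.
q_{Aroma} = 212 − 2·90.8 + 91.2 = 121.6.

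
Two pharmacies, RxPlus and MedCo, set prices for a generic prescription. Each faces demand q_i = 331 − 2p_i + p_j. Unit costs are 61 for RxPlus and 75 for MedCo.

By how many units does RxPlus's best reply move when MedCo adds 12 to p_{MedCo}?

3

RxPlus's profit: π = (p_{RxPlus} − 61)(331 − 2p_{RxPlus} + p_{MedCo}).
∂π/∂p_{RxPlus} = 453 − 4p_{RxPlus} + p_{MedCo} = 0 ⇒ p_{RxPlus} = 113.25 + 0.25p_{MedCo}.
The reaction-function slope is 0.25, so a 12-unit rise in p_{MedCo} moves p_{RxPlus} by 0.25 × 12 = 3. RxPlus's best response rises — the actions are strategic complements.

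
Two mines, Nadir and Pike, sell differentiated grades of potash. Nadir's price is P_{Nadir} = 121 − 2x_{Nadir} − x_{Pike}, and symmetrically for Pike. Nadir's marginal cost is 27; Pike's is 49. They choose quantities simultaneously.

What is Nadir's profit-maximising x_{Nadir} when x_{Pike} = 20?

Mine Nadir's profit: π = x_{Nadir}(121 − 2x_{Nadir} − x_{Pike}) − 27x_{Nadir}.
∂π/∂x_{Nadir} = 94 − 4x_{Nadir} − x_{Pike} = 0 ⇒ x_{Nadir} = 23.5 − 0.25x_{Pike}.
At x_{Pike} = 20: x_{Nadir} = 23.5 − 0.25·20 = 18.5.

18.5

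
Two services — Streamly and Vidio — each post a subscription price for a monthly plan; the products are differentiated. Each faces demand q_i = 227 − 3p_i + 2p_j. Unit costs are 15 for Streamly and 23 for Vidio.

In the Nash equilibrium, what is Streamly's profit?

8910.75

Streamly's profit: π = (p_{Streamly} − 15)(227 − 3p_{Streamly} + 2p_{Vidio}).
∂π/∂p_{Streamly} = 272 − 6p_{Streamly} + 2p_{Vidio} = 0 ⇒ p_{Streamly} = 136/3 + (1/3)p_{Vidio}.
Similarly p_{Vidio} = 148/3 + (1/3)p_{Streamly}.
Plugging p_{Vidio} into Streamly's best response: p_{Streamly} = 136/3 + (1/3)(148/3 + (1/3)p_{Streamly}) ⇒ (8/9)p_{Streamly} = 556/9, so p_{Streamly} = 69.5.
Then p_{Vidio} = 148/3 + (1/3)·69.5 = 72.5.
q_{Streamly} = 227 − 3·69.5 + 2·72.5 = 163.5.
Profit = (69.5 − 15)·163.5 = 8910.75.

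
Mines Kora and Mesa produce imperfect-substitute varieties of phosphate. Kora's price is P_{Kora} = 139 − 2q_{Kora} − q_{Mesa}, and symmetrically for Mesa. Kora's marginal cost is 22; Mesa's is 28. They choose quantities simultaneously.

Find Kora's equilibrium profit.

1132.88

Mine Kora's profit: π = q_{Kora}(139 − 2q_{Kora} − q_{Mesa}) − 22q_{Kora}.
∂π/∂q_{Kora} = 117 − 4q_{Kora} − q_{Mesa} = 0 ⇒ q_{Kora} = 29.25 − 0.25q_{Mesa}.
Similarly q_{Mesa} = 27.75 − 0.25q_{Kora}.
Plugging q_{Mesa} into Kora's best response: q_{Kora} = 29.25 − 0.25(27.75 − 0.25q_{Kora}) ⇒ 0.9375q_{Kora} = 22.3125, so q_{Kora} = 23.8.
Then q_{Mesa} = 27.75 − 0.25·23.8 = 21.8.
P_{Kora} = 139 − 2·23.8 − 21.8 = 69.6.
Profit = (69.6 − 22)·23.8 = 1132.88.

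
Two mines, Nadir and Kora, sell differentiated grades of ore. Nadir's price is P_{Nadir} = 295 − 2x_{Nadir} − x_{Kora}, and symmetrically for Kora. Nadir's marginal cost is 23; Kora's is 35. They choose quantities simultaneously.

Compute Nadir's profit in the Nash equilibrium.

6094.08

Mine Nadir's profit: π = x_{Nadir}(295 − 2x_{Nadir} − x_{Kora}) − 23x_{Nadir}.
∂π/∂x_{Nadir} = 272 − 4x_{Nadir} − x_{Kora} = 0 ⇒ x_{Nadir} = 68 − 0.25x_{Kora}.
Similarly x_{Kora} = 65 − 0.25x_{Nadir}.
Substituting the second reaction function into the first: x_{Nadir} = 68 − 0.25(65 − 0.25x_{Nadir}), which gives 0.9375x_{Nadir} = 51.75 ⇒ x_{Nadir} = 55.2.
Then x_{Kora} = 65 − 0.25·55.2 = 51.2.
P_{Nadir} = 295 − 2·55.2 − 51.2 = 133.4.
Profit = (133.4 − 23)·55.2 = 6094.08.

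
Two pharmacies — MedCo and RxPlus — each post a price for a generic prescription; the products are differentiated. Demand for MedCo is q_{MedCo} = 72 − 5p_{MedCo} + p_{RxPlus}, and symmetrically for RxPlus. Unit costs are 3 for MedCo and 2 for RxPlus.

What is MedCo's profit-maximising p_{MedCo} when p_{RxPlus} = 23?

11

MedCo's profit: π = (p_{MedCo} − 3)(72 − 5p_{MedCo} + p_{RxPlus}).
∂π/∂p_{MedCo} = 87 − 10p_{MedCo} + p_{RxPlus} = 0 ⇒ p_{MedCo} = 8.7 + 0.1p_{RxPlus}.
At p_{RxPlus} = 23: p_{MedCo} = 8.7 + 0.1·23 = 11.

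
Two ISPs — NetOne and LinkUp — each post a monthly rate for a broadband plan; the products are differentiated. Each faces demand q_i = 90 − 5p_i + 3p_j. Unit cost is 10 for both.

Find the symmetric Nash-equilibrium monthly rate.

20

NetOne's profit: π = (p_{NetOne} − 10)(90 − 5p_{NetOne} + 3p_{LinkUp}).
∂π/∂p_{NetOne} = 140 − 10p_{NetOne} + 3p_{LinkUp} = 0 ⇒ p_{NetOne} = 14 + 0.3p_{LinkUp}.
By symmetry p_{LinkUp} = p_{NetOne}; substituting into the reaction function, 0.7p_{NetOne} = 14 and p_{NetOne} = 20.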